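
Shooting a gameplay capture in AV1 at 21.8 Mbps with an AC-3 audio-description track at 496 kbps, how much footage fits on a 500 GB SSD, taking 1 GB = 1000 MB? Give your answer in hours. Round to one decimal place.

Audio: 496 kbps = 0.496 Mbps.
Total bitrate: 21.8 + 0.496 = 22.296 Mbps.
Capacity: 500 GB = 4,000,000 Mb.
Recording time: 4,000,000 / 22.296 = 179,404 s ≈ 49.8 hours.

49.8 hours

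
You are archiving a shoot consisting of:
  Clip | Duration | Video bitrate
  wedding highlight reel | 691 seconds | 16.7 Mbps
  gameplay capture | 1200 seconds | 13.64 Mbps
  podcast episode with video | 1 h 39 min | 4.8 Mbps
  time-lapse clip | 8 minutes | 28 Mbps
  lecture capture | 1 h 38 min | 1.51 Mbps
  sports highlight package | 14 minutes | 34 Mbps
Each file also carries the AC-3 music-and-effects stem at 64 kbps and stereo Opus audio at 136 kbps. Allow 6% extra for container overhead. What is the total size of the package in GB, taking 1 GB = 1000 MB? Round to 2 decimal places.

Audio total: 64 + 136 = 200 kbps = 0.200 Mbps.
wedding highlight reel: 16.900 Mbps × 691 s × 1.06 = 12378.6 Mb
gameplay capture: 13.840 Mbps × 1200 s × 1.06 = 17604.5 Mb
podcast episode with video: 5.000 Mbps × 5940 s × 1.06 = 31482.0 Mb
time-lapse clip: 28.200 Mbps × 480 s × 1.06 = 14348.2 Mb
lecture capture: 1.710 Mbps × 5880 s × 1.06 = 10658.1 Mb
sports highlight package: 34.200 Mbps × 840 s × 1.06 = 30451.7 Mb
Total: 116923.0 Mb = 14615.4 MB.
= 14.62 GB.

14.62 GB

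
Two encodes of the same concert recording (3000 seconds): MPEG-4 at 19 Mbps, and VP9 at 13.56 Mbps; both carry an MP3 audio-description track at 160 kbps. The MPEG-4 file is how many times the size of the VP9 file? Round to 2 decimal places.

Audio: 160 kbps = 0.160 Mbps.
MPEG-4: 19.160 Mbps × 3000 s = 57480.0 Mb = 7.185 GB.
VP9: 13.720 Mbps × 3000 s = 41160.0 Mb = 5.145 GB.
Ratio: 7.185 / 5.145 = 1.397.

1.40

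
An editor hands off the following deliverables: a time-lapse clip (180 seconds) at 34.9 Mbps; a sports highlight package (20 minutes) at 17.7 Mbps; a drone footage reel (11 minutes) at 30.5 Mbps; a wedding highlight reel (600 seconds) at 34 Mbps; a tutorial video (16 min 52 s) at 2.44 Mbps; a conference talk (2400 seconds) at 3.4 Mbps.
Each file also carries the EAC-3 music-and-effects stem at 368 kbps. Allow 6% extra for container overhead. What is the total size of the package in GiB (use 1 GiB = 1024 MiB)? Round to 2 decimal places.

Audio: 368 kbps = 0.368 Mbps.
time-lapse clip: 35.268 Mbps × 180 s × 1.06 = 6729.1 Mb
sports highlight package: 18.068 Mbps × 1200 s × 1.06 = 22982.5 Mb
drone footage reel: 30.868 Mbps × 660 s × 1.06 = 21595.3 Mb
wedding highlight reel: 34.368 Mbps × 600 s × 1.06 = 21858.0 Mb
tutorial video: 2.808 Mbps × 1012 s × 1.06 = 3012.2 Mb
conference talk: 3.768 Mbps × 2400 s × 1.06 = 9585.8 Mb
Total: 85762.9 Mb = 10720.4 MB.
= 9.984 GiB.

9.98 GiB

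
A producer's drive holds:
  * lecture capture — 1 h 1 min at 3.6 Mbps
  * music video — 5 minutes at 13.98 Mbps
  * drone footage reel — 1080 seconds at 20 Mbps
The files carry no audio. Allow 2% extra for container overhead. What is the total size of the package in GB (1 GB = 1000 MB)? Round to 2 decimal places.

lecture capture: 3.600 Mbps × 3660 s × 1.02 = 13439.5 Mb
music video: 13.980 Mbps × 300 s × 1.02 = 4277.9 Mb
drone footage reel: 20.000 Mbps × 1080 s × 1.02 = 22032.0 Mb
Total: 39749.4 Mb = 4968.7 MB.
= 4.969 GB.

4.97 GB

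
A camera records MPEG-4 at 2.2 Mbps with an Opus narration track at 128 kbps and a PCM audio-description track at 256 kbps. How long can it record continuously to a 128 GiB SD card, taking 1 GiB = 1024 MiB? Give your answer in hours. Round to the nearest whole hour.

Audio total: 128 + 256 = 384 kbps = 0.384 Mbps.
Total bitrate: 2.2 + 0.384 = 2.584 Mbps.
Capacity: 128 GiB = 1,099,512 Mb.
Recording time: 1,099,512 / 2.584 = 425,508 s ≈ 118 hours.

118 hours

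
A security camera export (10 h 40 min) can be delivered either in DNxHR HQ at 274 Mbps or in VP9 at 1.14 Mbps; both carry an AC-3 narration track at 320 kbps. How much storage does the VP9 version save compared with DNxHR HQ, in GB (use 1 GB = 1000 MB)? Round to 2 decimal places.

10 h 40 min = 640 min = 38400 s
Audio: 320 kbps = 0.320 Mbps.
DNxHR HQ: 274.320 Mbps × 38400 s = 10533888.0 Mb = 1316.736 GB.
VP9: 1.460 Mbps × 38400 s = 56064.0 Mb = 7.008 GB.
Saving: 1316.736 − 7.008 = 1309.728 GB.

1309.73 GB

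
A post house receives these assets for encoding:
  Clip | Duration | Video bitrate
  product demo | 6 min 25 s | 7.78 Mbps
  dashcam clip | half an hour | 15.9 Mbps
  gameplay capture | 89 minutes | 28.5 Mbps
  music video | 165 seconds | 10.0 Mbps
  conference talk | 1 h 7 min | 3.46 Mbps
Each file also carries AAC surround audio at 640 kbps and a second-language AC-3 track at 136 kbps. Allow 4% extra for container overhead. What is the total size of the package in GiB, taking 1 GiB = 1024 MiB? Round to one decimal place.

Audio total: 640 + 136 = 776 kbps = 0.776 Mbps.
product demo: 8.556 Mbps × 385 s × 1.04 = 3425.8 Mb
dashcam clip: 16.676 Mbps × 1800 s × 1.04 = 31217.5 Mb
gameplay capture: 29.276 Mbps × 5340 s × 1.04 = 162587.2 Mb
music video: 10.776 Mbps × 165 s × 1.04 = 1849.2 Mb
conference talk: 4.236 Mbps × 4020 s × 1.04 = 17709.9 Mb
Total: 216789.5 Mb = 27098.7 MB.
= 25.24 GiB.

25.2 GiB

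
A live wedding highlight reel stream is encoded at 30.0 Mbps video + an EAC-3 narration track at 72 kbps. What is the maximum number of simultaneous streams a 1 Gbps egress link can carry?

33

Audio: 72 kbps = 0.072 Mbps.
Per-viewer media rate: 30.072 Mbps.
1 Gbps = 1,000 Mbps; 1,000 / 30.072 = 33.25 → 33 viewers.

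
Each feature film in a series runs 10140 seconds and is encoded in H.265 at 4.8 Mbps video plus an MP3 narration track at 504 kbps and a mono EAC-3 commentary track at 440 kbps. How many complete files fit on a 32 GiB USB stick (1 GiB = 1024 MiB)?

4

Audio total: 504 + 440 = 944 kbps = 0.944 Mbps.
Total bitrate: 5.744 Mbps.
Per item: 5.744 Mbps × 10140 s = 58,244 Mb = 7,281 MB.
Capacity: 32 GiB = 274,878 Mb; 4.72 items → 4 complete.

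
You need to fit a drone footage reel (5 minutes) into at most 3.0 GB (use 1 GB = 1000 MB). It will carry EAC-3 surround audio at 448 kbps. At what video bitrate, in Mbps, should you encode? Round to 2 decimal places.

79.55 Mbps

Budget: 3.0 GB = 24000.0 Mb.
5 min = 300 s
Total bitrate budget: 24000.0 Mb / 300 s = 80.000 Mbps.
Audio: 448 kbps = 0.448 Mbps.
Video: 80.000 − 0.448 = 79.552 Mbps.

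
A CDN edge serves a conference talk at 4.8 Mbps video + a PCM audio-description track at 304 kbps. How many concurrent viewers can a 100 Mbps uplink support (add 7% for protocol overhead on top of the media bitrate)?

18

Audio: 304 kbps = 0.304 Mbps.
Per-viewer media rate: 5.104 Mbps.
On the wire with 7% overhead: 5.461 Mbps.
100 Mbps = 100.0 Mbps; 100.0 / 5.461 = 18.31 → 18 viewers.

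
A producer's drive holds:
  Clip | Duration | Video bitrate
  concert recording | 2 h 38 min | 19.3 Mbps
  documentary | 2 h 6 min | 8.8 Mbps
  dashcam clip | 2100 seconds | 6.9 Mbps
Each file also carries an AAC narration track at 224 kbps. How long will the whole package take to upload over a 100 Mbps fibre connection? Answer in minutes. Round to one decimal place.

44.7 minutes

Audio: 224 kbps = 0.224 Mbps.
concert recording: 19.524 Mbps × 9480 s = 185087.5 Mb
documentary: 9.024 Mbps × 7560 s = 68221.4 Mb
dashcam clip: 7.124 Mbps × 2100 s = 14960.4 Mb
Total: 268269.4 Mb = 33533.7 MB.
At 100 Mbps: 268269.4 / 100 = 2683 s ≈ 44.7 minutes.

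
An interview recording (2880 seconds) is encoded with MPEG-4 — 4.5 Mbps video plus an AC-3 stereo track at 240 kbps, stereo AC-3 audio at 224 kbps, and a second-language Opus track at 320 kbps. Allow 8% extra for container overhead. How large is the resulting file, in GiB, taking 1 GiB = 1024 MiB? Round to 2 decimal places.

1.91 GiB

Audio total: 240 + 224 + 320 = 784 kbps = 0.784 Mbps.
Total bitrate: 4.5 + 0.784 = 5.284 Mbps.
Stream data: 5.284 Mbps × 2880 s = 15217.9 Mb.
With 8% container overhead: ×1.08.
16,435 Mb = 2,054,419,200 bytes ÷ 1,073,741,824 = 1.913 GiB.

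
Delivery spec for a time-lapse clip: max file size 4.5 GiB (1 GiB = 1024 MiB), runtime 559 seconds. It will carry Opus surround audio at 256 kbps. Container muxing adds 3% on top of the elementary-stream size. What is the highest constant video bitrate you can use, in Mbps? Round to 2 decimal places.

Budget: 4.5 GiB = 38654.7 Mb.
Stream payload after overhead: 38654.7 / 1.03 = 37528.8 Mb.
Total bitrate budget: 37528.8 Mb / 559 s = 67.136 Mbps.
Audio: 256 kbps = 0.256 Mbps.
Video: 67.136 − 0.256 = 66.880 Mbps.

66.88 Mbps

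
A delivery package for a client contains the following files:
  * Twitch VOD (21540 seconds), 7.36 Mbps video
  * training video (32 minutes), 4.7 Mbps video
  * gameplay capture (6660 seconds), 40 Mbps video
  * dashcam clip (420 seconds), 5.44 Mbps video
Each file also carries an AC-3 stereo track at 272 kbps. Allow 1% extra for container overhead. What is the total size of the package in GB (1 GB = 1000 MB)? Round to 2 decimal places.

56.12 GB

Audio: 272 kbps = 0.272 Mbps.
Twitch VOD: 7.632 Mbps × 21540 s × 1.01 = 166037.2 Mb
training video: 4.972 Mbps × 1920 s × 1.01 = 9641.7 Mb
gameplay capture: 40.272 Mbps × 6660 s × 1.01 = 270893.6 Mb
dashcam clip: 5.712 Mbps × 420 s × 1.01 = 2423.0 Mb
Total: 448995.6 Mb = 56124.4 MB.
= 56.12 GB.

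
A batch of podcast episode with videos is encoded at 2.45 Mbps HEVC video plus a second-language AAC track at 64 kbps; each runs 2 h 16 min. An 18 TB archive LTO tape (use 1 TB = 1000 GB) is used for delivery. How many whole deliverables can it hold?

7019

2 h 16 min = 136 min = 8160 s
Audio: 64 kbps = 0.064 Mbps.
Total bitrate: 2.514 Mbps.
Per item: 2.514 Mbps × 8160 s = 20,514 Mb = 2,564 MB.
Capacity: 18 TB = 144,000,000 Mb; 7019.51 items → 7019 complete.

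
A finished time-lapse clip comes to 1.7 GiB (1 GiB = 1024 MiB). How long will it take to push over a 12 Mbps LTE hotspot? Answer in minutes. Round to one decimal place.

20.3 minutes

File: 1.7 GiB = 14602.9 Mb.
At 12 Mbps: 14602.9 / 12 = 1216.9 s ≈ 20.3 minutes.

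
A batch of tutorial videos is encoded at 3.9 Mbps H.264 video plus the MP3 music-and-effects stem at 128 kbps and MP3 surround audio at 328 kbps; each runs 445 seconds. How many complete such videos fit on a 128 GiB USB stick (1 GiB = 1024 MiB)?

567

Audio total: 128 + 328 = 456 kbps = 0.456 Mbps.
Total bitrate: 4.356 Mbps.
Per item: 4.356 Mbps × 445 s = 1,938 Mb = 242.3 MB.
Capacity: 128 GiB = 1,099,512 Mb; 567.22 items → 567 complete.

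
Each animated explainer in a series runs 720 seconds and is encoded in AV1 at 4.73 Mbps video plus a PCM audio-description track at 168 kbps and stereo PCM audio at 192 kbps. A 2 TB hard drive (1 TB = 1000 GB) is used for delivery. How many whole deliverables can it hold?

4365

Audio total: 168 + 192 = 360 kbps = 0.360 Mbps.
Total bitrate: 5.090 Mbps.
Per item: 5.090 Mbps × 720 s = 3,665 Mb = 458.1 MB.
Capacity: 2 TB = 16,000,000 Mb; 4365.86 items → 4365 complete.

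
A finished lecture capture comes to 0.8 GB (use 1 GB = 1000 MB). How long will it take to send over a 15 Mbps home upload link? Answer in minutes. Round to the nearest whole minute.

File: 0.8 GB = 6400.0 Mb.
At 15 Mbps: 6400.0 / 15 = 426.7 s ≈ 7.11 minutes.

7 minutes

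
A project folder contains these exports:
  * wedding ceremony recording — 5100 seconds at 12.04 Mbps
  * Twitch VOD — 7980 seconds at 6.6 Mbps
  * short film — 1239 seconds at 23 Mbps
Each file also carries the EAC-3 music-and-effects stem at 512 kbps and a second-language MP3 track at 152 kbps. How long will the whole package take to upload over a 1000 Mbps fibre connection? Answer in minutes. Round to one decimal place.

Audio total: 512 + 152 = 664 kbps = 0.664 Mbps.
wedding ceremony recording: 12.704 Mbps × 5100 s = 64790.4 Mb
Twitch VOD: 7.264 Mbps × 7980 s = 57966.7 Mb
short film: 23.664 Mbps × 1239 s = 29319.7 Mb
Total: 152076.8 Mb = 19009.6 MB.
At 1000 Mbps: 152076.8 / 1000 = 152 s ≈ 2.53 minutes.

2.5 minutes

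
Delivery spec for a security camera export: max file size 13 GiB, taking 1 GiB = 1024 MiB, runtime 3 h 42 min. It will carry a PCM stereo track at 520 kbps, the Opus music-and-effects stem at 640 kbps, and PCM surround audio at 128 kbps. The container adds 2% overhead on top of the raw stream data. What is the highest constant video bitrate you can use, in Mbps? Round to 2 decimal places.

Budget: 13 GiB = 111669.1 Mb.
Stream payload after overhead: 111669.1 / 1.02 = 109479.6 Mb.
3 h 42 min = 222 min = 13320 s
Total bitrate budget: 109479.6 Mb / 13320 s = 8.219 Mbps.
Audio total: 520 + 640 + 128 = 1288 kbps = 1.288 Mbps.
Video: 8.219 − 1.288 = 6.931 Mbps.

6.93 Mbps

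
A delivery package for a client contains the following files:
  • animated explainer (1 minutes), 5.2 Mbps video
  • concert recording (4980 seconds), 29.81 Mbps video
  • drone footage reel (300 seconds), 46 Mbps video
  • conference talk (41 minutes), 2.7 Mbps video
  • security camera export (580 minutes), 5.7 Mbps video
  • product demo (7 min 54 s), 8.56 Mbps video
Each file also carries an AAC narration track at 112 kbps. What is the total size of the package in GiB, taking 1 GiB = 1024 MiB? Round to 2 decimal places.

Audio: 112 kbps = 0.112 Mbps.
animated explainer: 5.312 Mbps × 60 s = 318.7 Mb
concert recording: 29.922 Mbps × 4980 s = 149011.6 Mb
drone footage reel: 46.112 Mbps × 300 s = 13833.6 Mb
conference talk: 2.812 Mbps × 2460 s = 6917.5 Mb
security camera export: 5.812 Mbps × 34800 s = 202257.6 Mb
product demo: 8.672 Mbps × 474 s = 4110.5 Mb
Total: 376449.5 Mb = 47056.2 MB.
= 43.82 GiB.

43.82 GiB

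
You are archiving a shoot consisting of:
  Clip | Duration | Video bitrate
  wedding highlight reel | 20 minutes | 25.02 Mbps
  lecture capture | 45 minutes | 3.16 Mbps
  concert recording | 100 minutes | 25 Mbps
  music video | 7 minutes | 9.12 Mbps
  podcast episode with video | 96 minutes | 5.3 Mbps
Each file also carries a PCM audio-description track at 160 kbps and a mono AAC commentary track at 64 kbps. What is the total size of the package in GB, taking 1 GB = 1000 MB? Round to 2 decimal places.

Audio total: 160 + 64 = 224 kbps = 0.224 Mbps.
wedding highlight reel: 25.244 Mbps × 1200 s = 30292.8 Mb
lecture capture: 3.384 Mbps × 2700 s = 9136.8 Mb
concert recording: 25.224 Mbps × 6000 s = 151344.0 Mb
music video: 9.344 Mbps × 420 s = 3924.5 Mb
podcast episode with video: 5.524 Mbps × 5760 s = 31818.2 Mb
Total: 226516.3 Mb = 28314.5 MB.
= 28.31 GB.

28.31 GB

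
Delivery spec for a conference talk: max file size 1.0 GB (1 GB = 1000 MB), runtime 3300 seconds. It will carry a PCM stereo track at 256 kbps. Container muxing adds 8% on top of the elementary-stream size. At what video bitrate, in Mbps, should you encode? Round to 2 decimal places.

1.99 Mbps

Budget: 1.0 GB = 8000.0 Mb.
Stream payload after overhead: 8000.0 / 1.08 = 7407.4 Mb.
Total bitrate budget: 7407.4 Mb / 3300 s = 2.245 Mbps.
Audio: 256 kbps = 0.256 Mbps.
Video: 2.245 − 0.256 = 1.989 Mbps.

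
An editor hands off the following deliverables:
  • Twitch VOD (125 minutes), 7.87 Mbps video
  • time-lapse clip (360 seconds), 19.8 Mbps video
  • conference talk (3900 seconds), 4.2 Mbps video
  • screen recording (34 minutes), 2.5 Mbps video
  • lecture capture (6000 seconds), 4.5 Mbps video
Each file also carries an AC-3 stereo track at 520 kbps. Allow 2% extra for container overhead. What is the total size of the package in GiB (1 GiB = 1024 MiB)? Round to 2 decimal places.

14.83 GiB

Audio: 520 kbps = 0.520 Mbps.
Twitch VOD: 8.390 Mbps × 7500 s × 1.02 = 64183.5 Mb
time-lapse clip: 20.320 Mbps × 360 s × 1.02 = 7461.5 Mb
conference talk: 4.720 Mbps × 3900 s × 1.02 = 18776.2 Mb
screen recording: 3.020 Mbps × 2040 s × 1.02 = 6284.0 Mb
lecture capture: 5.020 Mbps × 6000 s × 1.02 = 30722.4 Mb
Total: 127427.6 Mb = 15928.4 MB.
= 14.83 GiB.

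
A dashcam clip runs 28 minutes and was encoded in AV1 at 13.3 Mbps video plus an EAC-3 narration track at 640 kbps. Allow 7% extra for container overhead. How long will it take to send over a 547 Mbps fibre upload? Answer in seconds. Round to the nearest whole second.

28 min = 1680 s
Audio: 640 kbps = 0.640 Mbps.
Total bitrate: 13.940 Mbps.
File: 13.940 Mbps × 1680 s = 23419.2 Mb.
With 7% container overhead: ×1.07. → 25058.5 Mb.
At 547 Mbps: 25058.5 / 547 = 45.8 s ≈ 45.8 seconds.

46 seconds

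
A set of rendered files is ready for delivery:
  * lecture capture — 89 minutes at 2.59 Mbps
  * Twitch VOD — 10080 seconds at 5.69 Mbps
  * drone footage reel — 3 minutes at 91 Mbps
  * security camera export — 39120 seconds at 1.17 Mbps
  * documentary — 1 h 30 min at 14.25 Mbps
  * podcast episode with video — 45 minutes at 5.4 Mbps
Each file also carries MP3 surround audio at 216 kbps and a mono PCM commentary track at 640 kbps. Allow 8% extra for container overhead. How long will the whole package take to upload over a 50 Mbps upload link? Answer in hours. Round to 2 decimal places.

1.67 hours

Audio total: 216 + 640 = 856 kbps = 0.856 Mbps.
lecture capture: 3.446 Mbps × 5340 s × 1.08 = 19873.8 Mb
Twitch VOD: 6.546 Mbps × 10080 s × 1.08 = 71262.4 Mb
drone footage reel: 91.856 Mbps × 180 s × 1.08 = 17856.8 Mb
security camera export: 2.026 Mbps × 39120 s × 1.08 = 85597.7 Mb
documentary: 15.106 Mbps × 5400 s × 1.08 = 88098.2 Mb
podcast episode with video: 6.256 Mbps × 2700 s × 1.08 = 18242.5 Mb
Total: 300931.3 Mb = 37616.4 MB.
At 50 Mbps: 300931.3 / 50 = 6019 s ≈ 1.67 hours.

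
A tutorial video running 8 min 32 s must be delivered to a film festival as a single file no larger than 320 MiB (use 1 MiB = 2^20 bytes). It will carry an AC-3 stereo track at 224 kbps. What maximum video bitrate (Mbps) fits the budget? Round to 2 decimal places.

5.02 Mbps

Budget: 320 MiB = 2684.4 Mb.
8 min 32 s = 512 s
Total bitrate budget: 2684.4 Mb / 512 s = 5.243 Mbps.
Audio: 224 kbps = 0.224 Mbps.
Video: 5.243 − 0.224 = 5.019 Mbps.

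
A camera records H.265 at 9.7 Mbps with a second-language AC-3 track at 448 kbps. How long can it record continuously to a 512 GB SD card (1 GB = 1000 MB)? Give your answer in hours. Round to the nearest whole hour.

112 hours

Audio: 448 kbps = 0.448 Mbps.
Total bitrate: 9.7 + 0.448 = 10.148 Mbps.
Capacity: 512 GB = 4,096,000 Mb.
Recording time: 4,096,000 / 10.148 = 403,626 s ≈ 112 hours.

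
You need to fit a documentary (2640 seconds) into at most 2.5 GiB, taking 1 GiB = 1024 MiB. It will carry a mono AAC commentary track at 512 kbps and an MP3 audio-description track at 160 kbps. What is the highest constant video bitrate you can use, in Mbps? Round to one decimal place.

Budget: 2.5 GiB = 21474.8 Mb.
Total bitrate budget: 21474.8 Mb / 2640 s = 8.134 Mbps.
Audio total: 512 + 160 = 672 kbps = 0.672 Mbps.
Video: 8.134 − 0.672 = 7.462 Mbps.

7.5 Mbps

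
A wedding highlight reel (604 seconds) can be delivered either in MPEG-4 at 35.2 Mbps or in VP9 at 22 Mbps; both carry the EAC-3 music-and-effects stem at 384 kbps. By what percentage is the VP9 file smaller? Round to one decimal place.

Audio: 384 kbps = 0.384 Mbps.
MPEG-4: 35.584 Mbps × 604 s = 21492.7 Mb = 2.502 GiB.
VP9: 22.384 Mbps × 604 s = 13519.9 Mb = 1.574 GiB.
Reduction: (1 − 1.574/2.502) × 100 = 37.10%.

37.1%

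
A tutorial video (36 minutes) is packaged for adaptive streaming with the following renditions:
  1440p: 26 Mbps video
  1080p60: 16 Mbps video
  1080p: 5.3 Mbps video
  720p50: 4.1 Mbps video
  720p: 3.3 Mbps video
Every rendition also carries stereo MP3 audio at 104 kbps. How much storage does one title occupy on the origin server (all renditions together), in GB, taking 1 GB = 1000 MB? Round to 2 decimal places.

36 min = 2160 s
Audio: 104 kbps = 0.104 Mbps.
Sum of rendition bitrates: (26+0.104) + (16+0.104) + (5.3+0.104) + (4.1+0.104) + (3.3+0.104) = 55.220 Mbps.
× 2160 s = 119,275 Mb = 14,909 MB = 14.91 GB.

14.91 GB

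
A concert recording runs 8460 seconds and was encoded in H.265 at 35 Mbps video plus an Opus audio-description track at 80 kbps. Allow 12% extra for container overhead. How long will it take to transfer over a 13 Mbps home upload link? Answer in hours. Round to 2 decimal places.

Audio: 80 kbps = 0.080 Mbps.
Total bitrate: 35.080 Mbps.
File: 35.080 Mbps × 8460 s = 296776.8 Mb.
With 12% container overhead: ×1.12. → 332390.0 Mb.
At 13 Mbps: 332390.0 / 13 = 25568.5 s ≈ 7.1 hours.

7.10 hours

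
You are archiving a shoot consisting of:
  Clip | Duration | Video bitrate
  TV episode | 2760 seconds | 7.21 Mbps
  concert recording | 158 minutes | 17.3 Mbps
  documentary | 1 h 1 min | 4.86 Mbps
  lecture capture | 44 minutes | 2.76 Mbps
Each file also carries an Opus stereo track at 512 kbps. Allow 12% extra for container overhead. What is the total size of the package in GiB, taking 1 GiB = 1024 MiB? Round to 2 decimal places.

Audio: 512 kbps = 0.512 Mbps.
TV episode: 7.722 Mbps × 2760 s × 1.12 = 23870.2 Mb
concert recording: 17.812 Mbps × 9480 s × 1.12 = 189120.7 Mb
documentary: 5.372 Mbps × 3660 s × 1.12 = 22020.9 Mb
lecture capture: 3.272 Mbps × 2640 s × 1.12 = 9674.6 Mb
Total: 244686.5 Mb = 30585.8 MB.
= 28.49 GiB.

28.49 GiB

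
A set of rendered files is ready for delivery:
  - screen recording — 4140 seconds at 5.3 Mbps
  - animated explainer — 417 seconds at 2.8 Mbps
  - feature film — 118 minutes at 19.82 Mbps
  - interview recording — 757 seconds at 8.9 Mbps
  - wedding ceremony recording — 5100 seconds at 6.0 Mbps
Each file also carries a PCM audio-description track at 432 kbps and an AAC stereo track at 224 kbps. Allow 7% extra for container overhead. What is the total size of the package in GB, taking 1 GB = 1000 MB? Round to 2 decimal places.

Audio total: 432 + 224 = 656 kbps = 0.656 Mbps.
screen recording: 5.956 Mbps × 4140 s × 1.07 = 26383.9 Mb
animated explainer: 3.456 Mbps × 417 s × 1.07 = 1542.0 Mb
feature film: 20.476 Mbps × 7080 s × 1.07 = 155118.0 Mb
interview recording: 9.556 Mbps × 757 s × 1.07 = 7740.3 Mb
wedding ceremony recording: 6.656 Mbps × 5100 s × 1.07 = 36321.8 Mb
Total: 227106.0 Mb = 28388.2 MB.
= 28.39 GB.

28.39 GB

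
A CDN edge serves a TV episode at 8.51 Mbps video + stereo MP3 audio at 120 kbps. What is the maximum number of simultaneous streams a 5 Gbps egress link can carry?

Audio: 120 kbps = 0.120 Mbps.
Per-viewer media rate: 8.630 Mbps.
5 Gbps = 5,000 Mbps; 5,000 / 8.630 = 579.37 → 579 viewers.

579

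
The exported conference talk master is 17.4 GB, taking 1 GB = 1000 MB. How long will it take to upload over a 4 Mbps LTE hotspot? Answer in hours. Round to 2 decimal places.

9.67 hours

File: 17.4 GB = 139200.0 Mb.
At 4 Mbps: 139200.0 / 4 = 34800.0 s ≈ 9.67 hours.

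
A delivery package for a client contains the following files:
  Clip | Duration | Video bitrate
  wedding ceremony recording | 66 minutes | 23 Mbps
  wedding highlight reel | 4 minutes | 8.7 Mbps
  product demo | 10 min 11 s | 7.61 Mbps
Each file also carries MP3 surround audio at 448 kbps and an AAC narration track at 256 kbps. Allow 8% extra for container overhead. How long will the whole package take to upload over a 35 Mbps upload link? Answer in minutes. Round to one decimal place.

52.0 minutes

Audio total: 448 + 256 = 704 kbps = 0.704 Mbps.
wedding ceremony recording: 23.704 Mbps × 3960 s × 1.08 = 101377.3 Mb
wedding highlight reel: 9.404 Mbps × 240 s × 1.08 = 2437.5 Mb
product demo: 8.314 Mbps × 611 s × 1.08 = 5486.2 Mb
Total: 109301.0 Mb = 13662.6 MB.
At 35 Mbps: 109301.0 / 35 = 3123 s ≈ 52 minutes.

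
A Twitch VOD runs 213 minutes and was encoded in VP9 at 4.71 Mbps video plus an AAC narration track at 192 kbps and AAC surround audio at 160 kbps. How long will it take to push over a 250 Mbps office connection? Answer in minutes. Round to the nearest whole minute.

4 minutes

213 min = 12780 s
Audio total: 192 + 160 = 352 kbps = 0.352 Mbps.
Total bitrate: 5.062 Mbps.
File: 5.062 Mbps × 12780 s = 64692.4 Mb.
At 250 Mbps: 64692.4 / 250 = 258.8 s ≈ 4.31 minutes.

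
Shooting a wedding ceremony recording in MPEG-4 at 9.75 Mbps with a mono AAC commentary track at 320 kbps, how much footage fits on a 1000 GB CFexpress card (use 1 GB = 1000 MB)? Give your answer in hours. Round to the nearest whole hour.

221 hours

Audio: 320 kbps = 0.320 Mbps.
Total bitrate: 9.75 + 0.320 = 10.070 Mbps.
Capacity: 1000 GB = 8,000,000 Mb.
Recording time: 8,000,000 / 10.070 = 794,439 s ≈ 221 hours.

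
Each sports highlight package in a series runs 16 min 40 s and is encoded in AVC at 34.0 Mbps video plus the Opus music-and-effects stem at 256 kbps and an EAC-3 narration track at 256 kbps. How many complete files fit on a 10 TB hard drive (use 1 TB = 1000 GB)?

16 min 40 s = 1000 s
Audio total: 256 + 256 = 512 kbps = 0.512 Mbps.
Total bitrate: 34.512 Mbps.
Per item: 34.512 Mbps × 1000 s = 34,512 Mb = 4,314 MB.
Capacity: 10 TB = 80,000,000 Mb; 2318.03 items → 2318 complete.

2318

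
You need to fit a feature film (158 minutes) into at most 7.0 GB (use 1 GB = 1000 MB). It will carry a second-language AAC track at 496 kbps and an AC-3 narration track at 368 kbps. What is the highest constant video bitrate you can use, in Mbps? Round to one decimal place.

Budget: 7.0 GB = 56000.0 Mb.
158 min = 9480 s
Total bitrate budget: 56000.0 Mb / 9480 s = 5.907 Mbps.
Audio total: 496 + 368 = 864 kbps = 0.864 Mbps.
Video: 5.907 − 0.864 = 5.043 Mbps.

5.0 Mbps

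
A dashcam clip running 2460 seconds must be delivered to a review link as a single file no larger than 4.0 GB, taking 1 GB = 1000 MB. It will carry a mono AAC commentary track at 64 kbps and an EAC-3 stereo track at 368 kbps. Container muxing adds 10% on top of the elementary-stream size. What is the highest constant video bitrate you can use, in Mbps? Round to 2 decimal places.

Budget: 4.0 GB = 32000.0 Mb.
Stream payload after overhead: 32000.0 / 1.10 = 29090.9 Mb.
Total bitrate budget: 29090.9 Mb / 2460 s = 11.826 Mbps.
Audio total: 64 + 368 = 432 kbps = 0.432 Mbps.
Video: 11.826 − 0.432 = 11.394 Mbps.

11.39 Mbps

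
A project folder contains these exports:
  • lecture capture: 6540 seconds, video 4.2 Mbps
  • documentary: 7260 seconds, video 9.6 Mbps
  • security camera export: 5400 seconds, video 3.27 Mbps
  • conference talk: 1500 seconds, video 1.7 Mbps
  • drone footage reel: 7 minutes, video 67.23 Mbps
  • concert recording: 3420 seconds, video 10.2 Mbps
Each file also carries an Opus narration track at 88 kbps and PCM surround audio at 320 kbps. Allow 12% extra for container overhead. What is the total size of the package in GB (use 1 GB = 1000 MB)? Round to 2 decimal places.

Audio total: 88 + 320 = 408 kbps = 0.408 Mbps.
lecture capture: 4.608 Mbps × 6540 s × 1.12 = 33752.7 Mb
documentary: 10.008 Mbps × 7260 s × 1.12 = 81377.0 Mb
security camera export: 3.678 Mbps × 5400 s × 1.12 = 22244.5 Mb
conference talk: 2.108 Mbps × 1500 s × 1.12 = 3541.4 Mb
drone footage reel: 67.638 Mbps × 420 s × 1.12 = 31816.9 Mb
concert recording: 10.608 Mbps × 3420 s × 1.12 = 40632.9 Mb
Total: 213365.5 Mb = 26670.7 MB.
= 26.67 GB.

26.67 GB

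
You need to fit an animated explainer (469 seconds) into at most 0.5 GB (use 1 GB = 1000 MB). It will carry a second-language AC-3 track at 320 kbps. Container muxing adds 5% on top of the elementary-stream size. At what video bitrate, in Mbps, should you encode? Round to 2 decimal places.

7.80 Mbps

Budget: 0.5 GB = 4000.0 Mb.
Stream payload after overhead: 4000.0 / 1.05 = 3809.5 Mb.
Total bitrate budget: 3809.5 Mb / 469 s = 8.123 Mbps.
Audio: 320 kbps = 0.320 Mbps.
Video: 8.123 − 0.320 = 7.803 Mbps.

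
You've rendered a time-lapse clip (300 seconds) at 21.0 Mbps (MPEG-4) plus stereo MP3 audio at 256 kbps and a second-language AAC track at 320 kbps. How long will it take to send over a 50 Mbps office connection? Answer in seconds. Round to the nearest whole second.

129 seconds

Audio total: 256 + 320 = 576 kbps = 0.576 Mbps.
Total bitrate: 21.576 Mbps.
File: 21.576 Mbps × 300 s = 6472.8 Mb.
At 50 Mbps: 6472.8 / 50 = 129.5 s ≈ 129 seconds.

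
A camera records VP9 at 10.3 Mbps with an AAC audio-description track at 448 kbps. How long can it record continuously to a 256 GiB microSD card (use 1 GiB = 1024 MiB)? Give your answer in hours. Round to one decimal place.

Audio: 448 kbps = 0.448 Mbps.
Total bitrate: 10.3 + 0.448 = 10.748 Mbps.
Capacity: 256 GiB = 2,199,023 Mb.
Recording time: 2,199,023 / 10.748 = 204,598 s ≈ 56.8 hours.

56.8 hours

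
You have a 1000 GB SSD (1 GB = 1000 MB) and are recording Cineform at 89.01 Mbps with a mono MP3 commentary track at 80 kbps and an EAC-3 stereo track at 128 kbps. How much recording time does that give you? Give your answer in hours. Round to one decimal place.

24.9 hours

Audio total: 80 + 128 = 208 kbps = 0.208 Mbps.
Total bitrate: 89.01 + 0.208 = 89.218 Mbps.
Capacity: 1000 GB = 8,000,000 Mb.
Recording time: 8,000,000 / 89.218 = 89,668 s ≈ 24.9 hours.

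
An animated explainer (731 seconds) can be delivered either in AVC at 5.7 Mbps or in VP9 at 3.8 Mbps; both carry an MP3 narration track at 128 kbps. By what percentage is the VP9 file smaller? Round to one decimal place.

Audio: 128 kbps = 0.128 Mbps.
AVC: 5.828 Mbps × 731 s = 4260.3 Mb = 532.534 MB.
VP9: 3.928 Mbps × 731 s = 2871.4 Mb = 358.921 MB.
Reduction: (1 − 358.921/532.534) × 100 = 32.60%.

32.6%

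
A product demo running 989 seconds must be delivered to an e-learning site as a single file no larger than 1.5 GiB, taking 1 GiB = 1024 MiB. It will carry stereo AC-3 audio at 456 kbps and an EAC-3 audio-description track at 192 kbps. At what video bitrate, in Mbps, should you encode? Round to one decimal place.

12.4 Mbps

Budget: 1.5 GiB = 12884.9 Mb.
Total bitrate budget: 12884.9 Mb / 989 s = 13.028 Mbps.
Audio total: 456 + 192 = 648 kbps = 0.648 Mbps.
Video: 13.028 − 0.648 = 12.380 Mbps.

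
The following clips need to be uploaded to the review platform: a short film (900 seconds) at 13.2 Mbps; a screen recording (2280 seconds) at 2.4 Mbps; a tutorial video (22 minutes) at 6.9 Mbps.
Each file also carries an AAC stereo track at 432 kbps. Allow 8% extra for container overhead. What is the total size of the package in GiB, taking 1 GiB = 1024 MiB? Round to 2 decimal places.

Audio: 432 kbps = 0.432 Mbps.
short film: 13.632 Mbps × 900 s × 1.08 = 13250.3 Mb
screen recording: 2.832 Mbps × 2280 s × 1.08 = 6973.5 Mb
tutorial video: 7.332 Mbps × 1320 s × 1.08 = 10452.5 Mb
Total: 30676.3 Mb = 3834.5 MB.
= 3.571 GiB.

3.57 GiB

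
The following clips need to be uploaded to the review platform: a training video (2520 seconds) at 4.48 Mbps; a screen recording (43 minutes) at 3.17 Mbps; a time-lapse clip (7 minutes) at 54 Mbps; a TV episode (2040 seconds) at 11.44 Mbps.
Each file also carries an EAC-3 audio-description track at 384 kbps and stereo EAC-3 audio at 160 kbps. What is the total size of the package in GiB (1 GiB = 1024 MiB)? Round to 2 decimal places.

Audio total: 384 + 160 = 544 kbps = 0.544 Mbps.
training video: 5.024 Mbps × 2520 s = 12660.5 Mb
screen recording: 3.714 Mbps × 2580 s = 9582.1 Mb
time-lapse clip: 54.544 Mbps × 420 s = 22908.5 Mb
TV episode: 11.984 Mbps × 2040 s = 24447.4 Mb
Total: 69598.4 Mb = 8699.8 MB.
= 8.102 GiB.

8.10 GiB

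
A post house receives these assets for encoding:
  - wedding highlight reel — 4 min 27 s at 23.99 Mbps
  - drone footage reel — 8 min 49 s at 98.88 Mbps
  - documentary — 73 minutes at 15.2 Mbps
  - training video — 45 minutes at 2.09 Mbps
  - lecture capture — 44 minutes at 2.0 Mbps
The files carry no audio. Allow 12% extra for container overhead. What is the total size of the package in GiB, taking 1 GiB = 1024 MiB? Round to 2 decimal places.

17.76 GiB

wedding highlight reel: 23.990 Mbps × 267 s × 1.12 = 7174.0 Mb
drone footage reel: 98.880 Mbps × 529 s × 1.12 = 58584.4 Mb
documentary: 15.200 Mbps × 4380 s × 1.12 = 74565.1 Mb
training video: 2.090 Mbps × 2700 s × 1.12 = 6320.2 Mb
lecture capture: 2.000 Mbps × 2640 s × 1.12 = 5913.6 Mb
Total: 152557.3 Mb = 19069.7 MB.
= 17.76 GiB.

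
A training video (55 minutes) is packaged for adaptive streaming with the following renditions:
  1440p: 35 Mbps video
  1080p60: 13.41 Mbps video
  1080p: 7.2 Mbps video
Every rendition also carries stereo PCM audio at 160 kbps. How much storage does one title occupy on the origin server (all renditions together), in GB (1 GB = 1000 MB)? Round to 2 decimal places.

55 min = 3300 s
Audio: 160 kbps = 0.160 Mbps.
Sum of rendition bitrates: (35+0.160) + (13.41+0.160) + (7.2+0.160) = 56.090 Mbps.
× 3300 s = 185,097 Mb = 23,137 MB = 23.14 GB.

23.14 GB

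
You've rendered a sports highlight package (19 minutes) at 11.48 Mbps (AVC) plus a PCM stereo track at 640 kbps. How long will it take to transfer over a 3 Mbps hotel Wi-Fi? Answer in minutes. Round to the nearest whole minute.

77 minutes

19 min = 1140 s
Audio: 640 kbps = 0.640 Mbps.
Total bitrate: 12.120 Mbps.
File: 12.120 Mbps × 1140 s = 13816.8 Mb.
At 3 Mbps: 13816.8 / 3 = 4605.6 s ≈ 76.8 minutes.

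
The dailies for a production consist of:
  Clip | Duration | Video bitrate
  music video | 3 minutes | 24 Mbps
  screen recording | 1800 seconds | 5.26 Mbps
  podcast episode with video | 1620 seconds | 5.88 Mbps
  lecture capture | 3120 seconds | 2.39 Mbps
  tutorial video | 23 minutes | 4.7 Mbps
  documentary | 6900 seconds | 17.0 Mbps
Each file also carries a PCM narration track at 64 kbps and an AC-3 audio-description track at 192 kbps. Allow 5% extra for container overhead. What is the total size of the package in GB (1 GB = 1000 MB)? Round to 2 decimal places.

20.79 GB

Audio total: 64 + 192 = 256 kbps = 0.256 Mbps.
music video: 24.256 Mbps × 180 s × 1.05 = 4584.4 Mb
screen recording: 5.516 Mbps × 1800 s × 1.05 = 10425.2 Mb
podcast episode with video: 6.136 Mbps × 1620 s × 1.05 = 10437.3 Mb
lecture capture: 2.646 Mbps × 3120 s × 1.05 = 8668.3 Mb
tutorial video: 4.956 Mbps × 1380 s × 1.05 = 7181.2 Mb
documentary: 17.256 Mbps × 6900 s × 1.05 = 125019.7 Mb
Total: 166316.2 Mb = 20789.5 MB.
= 20.79 GB.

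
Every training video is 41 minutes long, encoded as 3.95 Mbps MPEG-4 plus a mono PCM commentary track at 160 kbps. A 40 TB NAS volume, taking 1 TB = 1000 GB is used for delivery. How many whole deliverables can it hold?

31649

41 min = 2460 s
Audio: 160 kbps = 0.160 Mbps.
Total bitrate: 4.110 Mbps.
Per item: 4.110 Mbps × 2460 s = 10,111 Mb = 1,264 MB.
Capacity: 40 TB = 320,000,000 Mb; 31649.95 items → 31649 complete.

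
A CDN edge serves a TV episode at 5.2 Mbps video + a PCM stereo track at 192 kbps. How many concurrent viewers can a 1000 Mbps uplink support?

185

Audio: 192 kbps = 0.192 Mbps.
Per-viewer media rate: 5.392 Mbps.
1000 Mbps = 1,000 Mbps; 1,000 / 5.392 = 185.46 → 185 viewers.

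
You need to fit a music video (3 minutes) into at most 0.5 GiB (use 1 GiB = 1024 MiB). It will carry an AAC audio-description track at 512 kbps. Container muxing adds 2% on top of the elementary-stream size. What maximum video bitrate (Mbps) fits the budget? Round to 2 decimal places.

22.88 Mbps

Budget: 0.5 GiB = 4295.0 Mb.
Stream payload after overhead: 4295.0 / 1.02 = 4210.8 Mb.
3 min = 180 s
Total bitrate budget: 4210.8 Mb / 180 s = 23.393 Mbps.
Audio: 512 kbps = 0.512 Mbps.
Video: 23.393 − 0.512 = 22.881 Mbps.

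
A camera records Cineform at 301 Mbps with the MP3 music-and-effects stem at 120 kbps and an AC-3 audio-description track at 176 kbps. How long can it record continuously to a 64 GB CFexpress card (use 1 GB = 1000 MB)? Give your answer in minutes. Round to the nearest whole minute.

Audio total: 120 + 176 = 296 kbps = 0.296 Mbps.
Total bitrate: 301 + 0.296 = 301.296 Mbps.
Capacity: 64 GB = 512,000 Mb.
Recording time: 512,000 / 301.296 = 1,699 s ≈ 28.3 minutes.

28 minutes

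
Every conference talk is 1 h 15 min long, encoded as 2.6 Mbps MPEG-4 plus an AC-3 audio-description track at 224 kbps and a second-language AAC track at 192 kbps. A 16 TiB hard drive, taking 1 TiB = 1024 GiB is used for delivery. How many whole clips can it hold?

10369

1 h 15 min = 75 min = 4500 s
Audio total: 224 + 192 = 416 kbps = 0.416 Mbps.
Total bitrate: 3.016 Mbps.
Per item: 3.016 Mbps × 4500 s = 13,572 Mb = 1,696 MB.
Capacity: 16 TiB = 140,737,488 Mb; 10369.69 items → 10369 complete.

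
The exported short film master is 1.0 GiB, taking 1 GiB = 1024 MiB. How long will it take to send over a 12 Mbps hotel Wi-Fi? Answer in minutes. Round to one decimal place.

File: 1.0 GiB = 8589.9 Mb.
At 12 Mbps: 8589.9 / 12 = 715.8 s ≈ 11.9 minutes.

11.9 minutes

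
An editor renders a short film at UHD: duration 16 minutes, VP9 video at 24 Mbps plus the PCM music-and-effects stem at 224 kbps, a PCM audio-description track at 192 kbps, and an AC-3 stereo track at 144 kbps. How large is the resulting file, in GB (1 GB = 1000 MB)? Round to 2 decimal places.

2.95 GB

16 min = 960 s
Audio total: 224 + 192 + 144 = 560 kbps = 0.560 Mbps.
Total bitrate: 24 + 0.560 = 24.560 Mbps.
Stream data: 24.560 Mbps × 960 s = 23577.6 Mb.
23,578 Mb ÷ 8 = 2,947 MB → 2.947 GB.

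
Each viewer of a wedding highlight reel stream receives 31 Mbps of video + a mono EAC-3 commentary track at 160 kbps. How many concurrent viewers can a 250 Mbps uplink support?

Audio: 160 kbps = 0.160 Mbps.
Per-viewer media rate: 31.160 Mbps.
250 Mbps = 250.0 Mbps; 250.0 / 31.160 = 8.02 → 8 viewers.

8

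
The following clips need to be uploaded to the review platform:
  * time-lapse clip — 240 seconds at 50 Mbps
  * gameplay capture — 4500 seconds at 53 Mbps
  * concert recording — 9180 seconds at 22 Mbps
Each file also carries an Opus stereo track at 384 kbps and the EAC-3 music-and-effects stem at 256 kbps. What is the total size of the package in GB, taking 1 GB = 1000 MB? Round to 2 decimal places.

Audio total: 384 + 256 = 640 kbps = 0.640 Mbps.
time-lapse clip: 50.640 Mbps × 240 s = 12153.6 Mb
gameplay capture: 53.640 Mbps × 4500 s = 241380.0 Mb
concert recording: 22.640 Mbps × 9180 s = 207835.2 Mb
Total: 461368.8 Mb = 57671.1 MB.
= 57.67 GB.

57.67 GB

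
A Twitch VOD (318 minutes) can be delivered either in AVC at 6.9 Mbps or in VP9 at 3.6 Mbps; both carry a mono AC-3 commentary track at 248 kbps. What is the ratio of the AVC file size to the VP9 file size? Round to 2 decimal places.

318 min = 19080 s
Audio: 248 kbps = 0.248 Mbps.
AVC: 7.148 Mbps × 19080 s = 136383.8 Mb = 17.048 GB.
VP9: 3.848 Mbps × 19080 s = 73419.8 Mb = 9.177 GB.
Ratio: 17.048 / 9.177 = 1.858.

1.86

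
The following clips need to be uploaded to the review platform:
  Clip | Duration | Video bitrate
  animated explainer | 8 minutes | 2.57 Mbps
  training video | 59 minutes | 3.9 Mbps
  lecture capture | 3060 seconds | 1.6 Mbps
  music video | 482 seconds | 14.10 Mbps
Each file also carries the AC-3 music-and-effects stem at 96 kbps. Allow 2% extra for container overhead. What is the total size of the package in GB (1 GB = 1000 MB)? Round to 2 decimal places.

Audio: 96 kbps = 0.096 Mbps.
animated explainer: 2.666 Mbps × 480 s × 1.02 = 1305.3 Mb
training video: 3.996 Mbps × 3540 s × 1.02 = 14428.8 Mb
lecture capture: 1.696 Mbps × 3060 s × 1.02 = 5293.6 Mb
music video: 14.196 Mbps × 482 s × 1.02 = 6979.3 Mb
Total: 28006.9 Mb = 3500.9 MB.
= 3.501 GB.

3.50 GB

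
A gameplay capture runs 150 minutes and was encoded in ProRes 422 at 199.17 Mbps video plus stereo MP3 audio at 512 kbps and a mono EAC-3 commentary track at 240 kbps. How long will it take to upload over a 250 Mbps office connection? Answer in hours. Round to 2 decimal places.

150 min = 9000 s
Audio total: 512 + 240 = 752 kbps = 0.752 Mbps.
Total bitrate: 199.922 Mbps.
File: 199.922 Mbps × 9000 s = 1799298.0 Mb.
At 250 Mbps: 1799298.0 / 250 = 7197.2 s ≈ 2 hours.

2.00 hours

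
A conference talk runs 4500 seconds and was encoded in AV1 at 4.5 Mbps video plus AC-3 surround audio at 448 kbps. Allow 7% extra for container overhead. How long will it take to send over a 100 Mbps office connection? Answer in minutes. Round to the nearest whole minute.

Audio: 448 kbps = 0.448 Mbps.
Total bitrate: 4.948 Mbps.
File: 4.948 Mbps × 4500 s = 22266.0 Mb.
With 7% container overhead: ×1.07. → 23824.6 Mb.
At 100 Mbps: 23824.6 / 100 = 238.2 s ≈ 3.97 minutes.

4 minutes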